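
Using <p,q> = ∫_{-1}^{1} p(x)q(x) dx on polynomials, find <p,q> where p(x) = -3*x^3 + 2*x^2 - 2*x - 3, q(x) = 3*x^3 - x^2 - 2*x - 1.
<p,q> = 626/105

Expand the product: p(x)·q(x) = -9*x^6 + 9*x^5 - 2*x^4 - 8*x^3 + 5*x^2 + 8*x + 3.
∫_{-1}^{1} of each monomial x^k gives [2/(k+1) if k even, 0 if k odd]. Integrating term-by-term (or equivalently evaluating the antiderivative F(x) = -9*x^7/7 + 3*x^6/2 - 2*x^5/5 - 2*x^4 + 5*x^3/3 + 4*x^2 + 3*x at the endpoints):
  F(1) − F(−1) = 1361/210 − (109/210) = 626/105.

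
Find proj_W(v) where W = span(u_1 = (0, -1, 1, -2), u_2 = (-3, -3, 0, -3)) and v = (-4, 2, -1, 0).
proj_W(v) = (-7/3, -2/3, -5/3, 1)

Set up U = [u_1 | ... | u_2] ∈ R^(4×2). The projector onto W = col(U) is P = U (U^T U)^(-1) U^T.
Compute U^T U =
  [6, 9]
  [9, 27],
and U^T v = (-3, 6).
Solve U^T U · c = U^T v for the coefficients: c = (-5/3, 7/9). The projection is proj_W(v) = U c.
Check: (v - proj_W(v)) · u_1 = 0  (should be 0).
Check: (v - proj_W(v)) · u_2 = 0  (should be 0).
Result: proj_W(v) = (-7/3, -2/3, -5/3, 1).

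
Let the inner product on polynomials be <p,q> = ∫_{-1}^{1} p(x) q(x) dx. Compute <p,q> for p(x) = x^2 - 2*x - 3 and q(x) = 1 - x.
<p,q> = -4

Expand the product: p(x)·q(x) = -x^3 + 3*x^2 + x - 3.
∫_{-1}^{1} of each monomial x^k gives [2/(k+1) if k even, 0 if k odd]. Integrating term-by-term (or equivalently evaluating the antiderivative F(x) = -x^4/4 + x^3 + x^2/2 - 3*x at the endpoints):
  F(1) − F(−1) = -7/4 − (9/4) = -4.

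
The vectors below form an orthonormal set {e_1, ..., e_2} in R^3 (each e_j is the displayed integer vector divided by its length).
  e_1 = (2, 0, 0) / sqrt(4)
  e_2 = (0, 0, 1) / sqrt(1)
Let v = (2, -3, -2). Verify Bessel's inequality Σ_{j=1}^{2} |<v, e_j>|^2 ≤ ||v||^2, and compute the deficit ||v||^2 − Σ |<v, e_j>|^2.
Σ |<v, e_j>|^2 = 8; ||v||^2 = 17; deficit = 9

Write each e_j = u_j / sqrt(<u_j, u_j>) where u_j is the displayed integer vector. Then <v, e_j> = <v, u_j> / sqrt(<u_j, u_j>), so |<v, e_j>|^2 = <v, u_j>^2 / <u_j, u_j>.
Coefficients: <v, e_1> = 4/sqrt(4), <v, e_2> = -2/sqrt(1).
Square and sum: Σ |<v, e_j>|^2 = 8.
Compute ||v||^2 = v·v = 17.
Deficit = 17 − 8 = 9 ≥ 0, confirming Bessel's inequality. (The deficit equals ||v − Σ <v,e_j> e_j||^2, the squared distance from v to span{e_j}.)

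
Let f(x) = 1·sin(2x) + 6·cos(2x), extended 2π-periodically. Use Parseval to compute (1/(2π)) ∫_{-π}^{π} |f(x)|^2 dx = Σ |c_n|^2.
Σ |c_n|^2 = 37/2

Expand |f|^2 and use orthogonality of {sin(nx), cos(mx)} on [-π, π]:
  ∫_{-π}^{π} sin(nx)^2 dx = π, ∫ cos(mx)^2 dx = π, and cross terms integrate to 0.
So ∫_{-π}^{π} f(x)^2 dx = 1^2 · π + 6^2 · π = (1 + 36)π.
Divide by 2π: (1 + 36)/2 = 37/2.
By Parseval, this equals Σ |c_n|^2.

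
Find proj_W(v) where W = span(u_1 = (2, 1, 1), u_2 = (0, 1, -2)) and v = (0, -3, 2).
proj_W(v) = (-24/29, -55/29, 74/29)

Set up U = [u_1 | ... | u_2] ∈ R^(3×2). The projector onto W = col(U) is P = U (U^T U)^(-1) U^T.
Compute U^T U =
  [6, -1]
  [-1, 5],
and U^T v = (-1, -7).
Solve U^T U · c = U^T v for the coefficients: c = (-12/29, -43/29). The projection is proj_W(v) = U c.
Check: (v - proj_W(v)) · u_1 = 0  (should be 0).
Check: (v - proj_W(v)) · u_2 = 0  (should be 0).
Result: proj_W(v) = (-24/29, -55/29, 74/29).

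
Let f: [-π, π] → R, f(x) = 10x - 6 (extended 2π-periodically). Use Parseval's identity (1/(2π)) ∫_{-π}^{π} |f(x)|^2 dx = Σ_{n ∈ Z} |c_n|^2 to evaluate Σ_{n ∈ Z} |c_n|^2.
Σ |c_n|^2 = 100π^2/3 + 36

Expand and integrate term by term over [-π, π]:
  ∫ (10x)^2 dx = 100·(2π^3/3); ∫ 2·10·(-6)·x dx = 0 (odd integrand); ∫ (-6)^2 dx = 36·2π.
So (1/(2π)) ∫_{-π}^{π} (10x - 6)^2 dx = 100π^2/3 + 36 = 100π^2/3 + 36.
Parseval ⇒ Σ |c_n|^2 = 100π^2/3 + 36.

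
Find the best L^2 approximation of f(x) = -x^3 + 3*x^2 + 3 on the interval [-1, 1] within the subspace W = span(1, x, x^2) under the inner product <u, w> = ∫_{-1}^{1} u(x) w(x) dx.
g(x) = 3*x^2 - 3*x/5 + 3

The best approximation g ∈ W is the orthogonal projection of f onto W. Writing g = a_0 + a_1 x + a_2 x^2, the coefficients solve the normal equations G · a = b where
  G_{ij} = <φ_i, φ_j> and b_i = <f, φ_i>, with φ_0 = 1, φ_1 = x, φ_2 = x^2.
G =
  [2, 0, 2/3]
  [0, 2/3, 0]
  [2/3, 0, 2/5],
b = (8, -2/5, 16/5).
Solving gives a_0 = 3, a_1 = -3/5, a_2 = 3, so
  g(x) = 3*x^2 - 3*x/5 + 3.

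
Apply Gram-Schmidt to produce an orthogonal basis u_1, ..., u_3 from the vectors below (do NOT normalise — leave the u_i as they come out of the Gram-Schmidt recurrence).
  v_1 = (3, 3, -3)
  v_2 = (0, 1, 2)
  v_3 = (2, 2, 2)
Orthogonal basis:
  u_1 = (3, 3, -3)
  u_2 = (1/3, 4/3, 5/3)
  u_3 = (6/7, -4/7, 2/7)

Apply the Gram-Schmidt recurrence
  u_1 = v_1
  u_i = v_i − Σ_{j<i} ((v_i · u_j) / (u_j · u_j)) · u_j.

Step by step this gives:
  u_1 = (3, 3, -3)
  u_2 = (1/3, 4/3, 5/3)
  u_3 = (6/7, -4/7, 2/7)

Orthogonality check:
  u_2 · u_1 = 0 (should be 0)
  u_3 · u_1 = 0 (should be 0)
  u_3 · u_2 = 0 (should be 0)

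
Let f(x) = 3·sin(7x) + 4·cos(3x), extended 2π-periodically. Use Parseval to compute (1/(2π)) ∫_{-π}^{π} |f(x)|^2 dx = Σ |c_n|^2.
Σ |c_n|^2 = 25/2

Expand |f|^2 and use orthogonality of {sin(nx), cos(mx)} on [-π, π]:
  ∫_{-π}^{π} sin(nx)^2 dx = π, ∫ cos(mx)^2 dx = π, and cross terms integrate to 0.
So ∫_{-π}^{π} f(x)^2 dx = 3^2 · π + 4^2 · π = (9 + 16)π.
Divide by 2π: (9 + 16)/2 = 25/2.
By Parseval, this equals Σ |c_n|^2.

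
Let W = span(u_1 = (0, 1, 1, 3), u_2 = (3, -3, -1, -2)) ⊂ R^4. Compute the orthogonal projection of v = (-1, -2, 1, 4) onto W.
proj_W(v) = (44/51, 61/153, 149/153, 491/153)

Set up U = [u_1 | ... | u_2] ∈ R^(4×2). The projector onto W = col(U) is P = U (U^T U)^(-1) U^T.
Compute U^T U =
  [11, -10]
  [-10, 23],
and U^T v = (11, -6).
Solve U^T U · c = U^T v for the coefficients: c = (193/153, 44/153). The projection is proj_W(v) = U c.
Check: (v - proj_W(v)) · u_1 = 0  (should be 0).
Check: (v - proj_W(v)) · u_2 = 0  (should be 0).
Result: proj_W(v) = (44/51, 61/153, 149/153, 491/153).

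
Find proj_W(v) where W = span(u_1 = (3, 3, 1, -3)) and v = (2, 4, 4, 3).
proj_W(v) = (39/28, 39/28, 13/28, -39/28)

Set up U = [u_1 | ... | u_1] ∈ R^(4×1). The projector onto W = col(U) is P = U (U^T U)^(-1) U^T.
Compute U^T U =
  [28],
and U^T v = (13).
Solve U^T U · c = U^T v for the coefficients: c = (13/28). The projection is proj_W(v) = U c.
Check: (v - proj_W(v)) · u_1 = 0  (should be 0).
Result: proj_W(v) = (39/28, 39/28, 13/28, -39/28).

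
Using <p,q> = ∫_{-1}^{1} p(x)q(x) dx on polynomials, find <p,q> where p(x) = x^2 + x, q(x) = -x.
<p,q> = -2/3

Expand the product: p(x)·q(x) = -x^3 - x^2.
∫_{-1}^{1} of each monomial x^k gives [2/(k+1) if k even, 0 if k odd]. Integrating term-by-term (or equivalently evaluating the antiderivative F(x) = -x^4/4 - x^3/3 at the endpoints):
  F(1) − F(−1) = -7/12 − (1/12) = -2/3.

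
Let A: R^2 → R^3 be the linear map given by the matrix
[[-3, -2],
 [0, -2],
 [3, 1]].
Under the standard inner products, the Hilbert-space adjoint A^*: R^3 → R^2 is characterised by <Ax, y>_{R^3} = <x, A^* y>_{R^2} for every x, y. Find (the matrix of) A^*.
A^* = A^T =
[[-3, 0, 3],
 [-2, -2, 1]]

For real matrices with standard dot products, the defining identity <Ax, y> = <x, A^* y> gives (Ax)^T y = x^T (A^*) y, i.e. x^T A^T y = x^T (A^*) y. Since this holds for all x, y, we must have A^* = A^T. Therefore
A^* =
[[-3, 0, 3],
 [-2, -2, 1]].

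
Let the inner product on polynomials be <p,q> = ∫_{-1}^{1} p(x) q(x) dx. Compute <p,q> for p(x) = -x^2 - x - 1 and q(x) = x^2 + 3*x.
<p,q> = -46/15

Expand the product: p(x)·q(x) = -x^4 - 4*x^3 - 4*x^2 - 3*x.
∫_{-1}^{1} of each monomial x^k gives [2/(k+1) if k even, 0 if k odd]. Integrating term-by-term (or equivalently evaluating the antiderivative F(x) = -x^5/5 - x^4 - 4*x^3/3 - 3*x^2/2 at the endpoints):
  F(1) − F(−1) = -121/30 − (-29/30) = -46/15.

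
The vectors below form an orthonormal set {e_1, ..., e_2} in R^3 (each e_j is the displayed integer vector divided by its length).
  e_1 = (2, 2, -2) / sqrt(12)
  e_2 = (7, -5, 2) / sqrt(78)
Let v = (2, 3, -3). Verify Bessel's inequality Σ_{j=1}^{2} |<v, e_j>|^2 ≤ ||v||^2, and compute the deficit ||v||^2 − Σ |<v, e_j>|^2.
Σ |<v, e_j>|^2 = 571/26; ||v||^2 = 22; deficit = 1/26

Write each e_j = u_j / sqrt(<u_j, u_j>) where u_j is the displayed integer vector. Then <v, e_j> = <v, u_j> / sqrt(<u_j, u_j>), so |<v, e_j>|^2 = <v, u_j>^2 / <u_j, u_j>.
Coefficients: <v, e_1> = 16/sqrt(12), <v, e_2> = -7/sqrt(78).
Square and sum: Σ |<v, e_j>|^2 = 571/26.
Compute ||v||^2 = v·v = 22.
Deficit = 22 − 571/26 = 1/26 ≥ 0, confirming Bessel's inequality. (The deficit equals ||v − Σ <v,e_j> e_j||^2, the squared distance from v to span{e_j}.)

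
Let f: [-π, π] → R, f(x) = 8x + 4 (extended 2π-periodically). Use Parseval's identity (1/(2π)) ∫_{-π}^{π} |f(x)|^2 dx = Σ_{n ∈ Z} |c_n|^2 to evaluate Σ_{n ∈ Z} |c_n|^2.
Σ |c_n|^2 = 64π^2/3 + 16

Expand and integrate term by term over [-π, π]:
  ∫ (8x)^2 dx = 64·(2π^3/3); ∫ 2·8·(4)·x dx = 0 (odd integrand); ∫ 4^2 dx = 16·2π.
So (1/(2π)) ∫_{-π}^{π} (8x + 4)^2 dx = 64π^2/3 + 16 = 64π^2/3 + 16.
Parseval ⇒ Σ |c_n|^2 = 64π^2/3 + 16.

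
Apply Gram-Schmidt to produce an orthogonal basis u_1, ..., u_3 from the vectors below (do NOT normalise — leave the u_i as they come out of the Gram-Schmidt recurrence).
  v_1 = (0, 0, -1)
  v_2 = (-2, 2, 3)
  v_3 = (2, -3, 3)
Orthogonal basis:
  u_1 = (0, 0, -1)
  u_2 = (-2, 2, 0)
  u_3 = (-1/2, -1/2, 0)

Apply the Gram-Schmidt recurrence
  u_1 = v_1
  u_i = v_i − Σ_{j<i} ((v_i · u_j) / (u_j · u_j)) · u_j.

Step by step this gives:
  u_1 = (0, 0, -1)
  u_2 = (-2, 2, 0)
  u_3 = (-1/2, -1/2, 0)

Orthogonality check:
  u_2 · u_1 = 0 (should be 0)
  u_3 · u_1 = 0 (should be 0)
  u_3 · u_2 = 0 (should be 0)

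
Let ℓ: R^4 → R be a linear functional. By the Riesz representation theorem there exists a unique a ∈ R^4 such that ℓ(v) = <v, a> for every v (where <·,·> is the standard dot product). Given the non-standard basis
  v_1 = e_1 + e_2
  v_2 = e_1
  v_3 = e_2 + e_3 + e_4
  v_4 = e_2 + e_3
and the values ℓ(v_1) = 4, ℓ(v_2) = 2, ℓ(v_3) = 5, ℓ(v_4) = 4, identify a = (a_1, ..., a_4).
a = (2, 2, 2, 1)

Write a = (a_1, ..., a_4) in the standard basis. For each basis vector v_i, ℓ(v_i) = <v_i, a> is a linear equation in the a_j's. Collect the n equations into a matrix system V a = ℓ, where row i of V is v_i (expressed in the standard basis). Since V is invertible (lower-triangular with 1s on the diagonal, up to permutation), solve by back-substitution:
  V =
[[1, 1, 0, 0],
 [1, 0, 0, 0],
 [0, 1, 1, 1],
 [0, 1, 1, 0]]
  V a = (4, 2, 5, 4)
Solving gives a = (2, 2, 2, 1).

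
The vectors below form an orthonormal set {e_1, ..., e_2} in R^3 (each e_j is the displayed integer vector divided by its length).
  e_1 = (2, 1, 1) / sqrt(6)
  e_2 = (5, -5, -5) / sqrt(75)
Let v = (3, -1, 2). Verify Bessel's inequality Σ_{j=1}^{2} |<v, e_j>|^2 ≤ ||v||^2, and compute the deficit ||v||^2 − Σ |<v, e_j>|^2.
Σ |<v, e_j>|^2 = 19/2; ||v||^2 = 14; deficit = 9/2

Write each e_j = u_j / sqrt(<u_j, u_j>) where u_j is the displayed integer vector. Then <v, e_j> = <v, u_j> / sqrt(<u_j, u_j>), so |<v, e_j>|^2 = <v, u_j>^2 / <u_j, u_j>.
Coefficients: <v, e_1> = 7/sqrt(6), <v, e_2> = 10/sqrt(75).
Square and sum: Σ |<v, e_j>|^2 = 19/2.
Compute ||v||^2 = v·v = 14.
Deficit = 14 − 19/2 = 9/2 ≥ 0, confirming Bessel's inequality. (The deficit equals ||v − Σ <v,e_j> e_j||^2, the squared distance from v to span{e_j}.)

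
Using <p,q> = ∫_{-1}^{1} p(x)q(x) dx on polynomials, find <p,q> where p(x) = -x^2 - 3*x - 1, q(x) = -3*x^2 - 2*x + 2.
<p,q> = 28/15

Expand the product: p(x)·q(x) = 3*x^4 + 11*x^3 + 7*x^2 - 4*x - 2.
∫_{-1}^{1} of each monomial x^k gives [2/(k+1) if k even, 0 if k odd]. Integrating term-by-term (or equivalently evaluating the antiderivative F(x) = 3*x^5/5 + 11*x^4/4 + 7*x^3/3 - 2*x^2 - 2*x at the endpoints):
  F(1) − F(−1) = 101/60 − (-11/60) = 28/15.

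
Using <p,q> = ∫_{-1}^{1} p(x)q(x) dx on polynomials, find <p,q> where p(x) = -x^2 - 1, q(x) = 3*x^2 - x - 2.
<p,q> = 32/15

Expand the product: p(x)·q(x) = -3*x^4 + x^3 - x^2 + x + 2.
∫_{-1}^{1} of each monomial x^k gives [2/(k+1) if k even, 0 if k odd]. Integrating term-by-term (or equivalently evaluating the antiderivative F(x) = -3*x^5/5 + x^4/4 - x^3/3 + x^2/2 + 2*x at the endpoints):
  F(1) − F(−1) = 109/60 − (-19/60) = 32/15.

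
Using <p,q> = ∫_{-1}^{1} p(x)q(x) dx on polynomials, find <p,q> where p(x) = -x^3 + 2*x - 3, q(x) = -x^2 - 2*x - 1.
<p,q> = 92/15

Expand the product: p(x)·q(x) = x^5 + 2*x^4 - x^3 - x^2 + 4*x + 3.
∫_{-1}^{1} of each monomial x^k gives [2/(k+1) if k even, 0 if k odd]. Integrating term-by-term (or equivalently evaluating the antiderivative F(x) = x^6/6 + 2*x^5/5 - x^4/4 - x^3/3 + 2*x^2 + 3*x at the endpoints):
  F(1) − F(−1) = 299/60 − (-23/20) = 92/15.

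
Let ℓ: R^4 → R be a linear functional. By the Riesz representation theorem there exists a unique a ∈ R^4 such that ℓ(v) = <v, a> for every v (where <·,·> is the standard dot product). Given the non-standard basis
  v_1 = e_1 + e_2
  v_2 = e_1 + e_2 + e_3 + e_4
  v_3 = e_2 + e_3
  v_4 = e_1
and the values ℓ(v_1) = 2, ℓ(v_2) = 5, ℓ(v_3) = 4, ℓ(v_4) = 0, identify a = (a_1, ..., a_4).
a = (0, 2, 2, 1)

Write a = (a_1, ..., a_4) in the standard basis. For each basis vector v_i, ℓ(v_i) = <v_i, a> is a linear equation in the a_j's. Collect the n equations into a matrix system V a = ℓ, where row i of V is v_i (expressed in the standard basis). Since V is invertible (lower-triangular with 1s on the diagonal, up to permutation), solve by back-substitution:
  V =
[[1, 1, 0, 0],
 [1, 1, 1, 1],
 [0, 1, 1, 0],
 [1, 0, 0, 0]]
  V a = (2, 5, 4, 0)
Solving gives a = (0, 2, 2, 1).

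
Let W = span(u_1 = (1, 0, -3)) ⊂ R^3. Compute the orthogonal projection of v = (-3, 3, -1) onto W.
proj_W(v) = (0, 0, 0)

Set up U = [u_1 | ... | u_1] ∈ R^(3×1). The projector onto W = col(U) is P = U (U^T U)^(-1) U^T.
Compute U^T U =
  [10],
and U^T v = (0).
Solve U^T U · c = U^T v for the coefficients: c = (0). The projection is proj_W(v) = U c.
Check: (v - proj_W(v)) · u_1 = 0  (should be 0).
Result: proj_W(v) = (0, 0, 0).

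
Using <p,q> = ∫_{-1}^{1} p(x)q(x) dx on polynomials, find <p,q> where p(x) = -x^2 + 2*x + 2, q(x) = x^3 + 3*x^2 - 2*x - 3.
<p,q> = -136/15

Expand the product: p(x)·q(x) = -x^5 - x^4 + 10*x^3 + 5*x^2 - 10*x - 6.
∫_{-1}^{1} of each monomial x^k gives [2/(k+1) if k even, 0 if k odd]. Integrating term-by-term (or equivalently evaluating the antiderivative F(x) = -x^6/6 - x^5/5 + 5*x^4/2 + 5*x^3/3 - 5*x^2 - 6*x at the endpoints):
  F(1) − F(−1) = -36/5 − (28/15) = -136/15.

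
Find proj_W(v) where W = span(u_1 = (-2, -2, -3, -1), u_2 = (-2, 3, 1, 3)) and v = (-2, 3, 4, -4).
proj_W(v) = (36/35, 41/35, 58/35, 22/35)

Set up U = [u_1 | ... | u_2] ∈ R^(4×2). The projector onto W = col(U) is P = U (U^T U)^(-1) U^T.
Compute U^T U =
  [18, -8]
  [-8, 23],
and U^T v = (-10, 5).
Solve U^T U · c = U^T v for the coefficients: c = (-19/35, 1/35). The projection is proj_W(v) = U c.
Check: (v - proj_W(v)) · u_1 = 0  (should be 0).
Check: (v - proj_W(v)) · u_2 = 0  (should be 0).
Result: proj_W(v) = (36/35, 41/35, 58/35, 22/35).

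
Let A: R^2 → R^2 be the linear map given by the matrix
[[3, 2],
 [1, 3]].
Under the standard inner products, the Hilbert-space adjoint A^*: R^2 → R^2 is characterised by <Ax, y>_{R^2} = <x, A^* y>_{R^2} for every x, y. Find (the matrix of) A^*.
A^* = A^T =
[[3, 1],
 [2, 3]]

For real matrices with standard dot products, the defining identity <Ax, y> = <x, A^* y> gives (Ax)^T y = x^T (A^*) y, i.e. x^T A^T y = x^T (A^*) y. Since this holds for all x, y, we must have A^* = A^T. Therefore
A^* =
[[3, 1],
 [2, 3]].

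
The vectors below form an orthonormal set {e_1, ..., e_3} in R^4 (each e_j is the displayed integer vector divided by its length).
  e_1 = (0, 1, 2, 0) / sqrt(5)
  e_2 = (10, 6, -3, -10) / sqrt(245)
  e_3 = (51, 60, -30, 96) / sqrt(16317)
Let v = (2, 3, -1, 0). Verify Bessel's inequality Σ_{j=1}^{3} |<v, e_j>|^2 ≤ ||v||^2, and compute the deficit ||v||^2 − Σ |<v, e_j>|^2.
Σ |<v, e_j>|^2 = 482/37; ||v||^2 = 14; deficit = 36/37

Write each e_j = u_j / sqrt(<u_j, u_j>) where u_j is the displayed integer vector. Then <v, e_j> = <v, u_j> / sqrt(<u_j, u_j>), so |<v, e_j>|^2 = <v, u_j>^2 / <u_j, u_j>.
Coefficients: <v, e_1> = 1/sqrt(5), <v, e_2> = 41/sqrt(245), <v, e_3> = 312/sqrt(16317).
Square and sum: Σ |<v, e_j>|^2 = 482/37.
Compute ||v||^2 = v·v = 14.
Deficit = 14 − 482/37 = 36/37 ≥ 0, confirming Bessel's inequality. (The deficit equals ||v − Σ <v,e_j> e_j||^2, the squared distance from v to span{e_j}.)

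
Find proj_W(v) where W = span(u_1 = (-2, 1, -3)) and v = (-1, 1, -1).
proj_W(v) = (-6/7, 3/7, -9/7)

Set up U = [u_1 | ... | u_1] ∈ R^(3×1). The projector onto W = col(U) is P = U (U^T U)^(-1) U^T.
Compute U^T U =
  [14],
and U^T v = (6).
Solve U^T U · c = U^T v for the coefficients: c = (3/7). The projection is proj_W(v) = U c.
Check: (v - proj_W(v)) · u_1 = 0  (should be 0).
Result: proj_W(v) = (-6/7, 3/7, -9/7).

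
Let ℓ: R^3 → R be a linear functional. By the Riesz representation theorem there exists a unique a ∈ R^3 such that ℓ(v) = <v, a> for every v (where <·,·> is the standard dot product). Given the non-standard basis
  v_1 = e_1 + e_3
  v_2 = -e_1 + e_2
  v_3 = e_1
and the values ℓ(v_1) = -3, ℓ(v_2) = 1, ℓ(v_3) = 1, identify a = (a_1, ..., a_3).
a = (1, 2, -4)

Write a = (a_1, ..., a_3) in the standard basis. For each basis vector v_i, ℓ(v_i) = <v_i, a> is a linear equation in the a_j's. Collect the n equations into a matrix system V a = ℓ, where row i of V is v_i (expressed in the standard basis). Since V is invertible (lower-triangular with 1s on the diagonal, up to permutation), solve by back-substitution:
  V =
[[1, 0, 1],
 [-1, 1, 0],
 [1, 0, 0]]
  V a = (-3, 1, 1)
Solving gives a = (1, 2, -4).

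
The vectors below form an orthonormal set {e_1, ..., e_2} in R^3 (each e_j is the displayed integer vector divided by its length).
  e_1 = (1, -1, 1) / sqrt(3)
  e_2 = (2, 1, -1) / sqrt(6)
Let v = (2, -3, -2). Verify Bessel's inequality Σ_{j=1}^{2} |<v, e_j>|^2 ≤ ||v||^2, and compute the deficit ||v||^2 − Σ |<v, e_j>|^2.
Σ |<v, e_j>|^2 = 9/2; ||v||^2 = 17; deficit = 25/2

Write each e_j = u_j / sqrt(<u_j, u_j>) where u_j is the displayed integer vector. Then <v, e_j> = <v, u_j> / sqrt(<u_j, u_j>), so |<v, e_j>|^2 = <v, u_j>^2 / <u_j, u_j>.
Coefficients: <v, e_1> = 3/sqrt(3), <v, e_2> = 3/sqrt(6).
Square and sum: Σ |<v, e_j>|^2 = 9/2.
Compute ||v||^2 = v·v = 17.
Deficit = 17 − 9/2 = 25/2 ≥ 0, confirming Bessel's inequality. (The deficit equals ||v − Σ <v,e_j> e_j||^2, the squared distance from v to span{e_j}.)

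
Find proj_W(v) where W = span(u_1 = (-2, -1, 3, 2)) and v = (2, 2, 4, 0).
proj_W(v) = (-2/3, -1/3, 1, 2/3)

Set up U = [u_1 | ... | u_1] ∈ R^(4×1). The projector onto W = col(U) is P = U (U^T U)^(-1) U^T.
Compute U^T U =
  [18],
and U^T v = (6).
Solve U^T U · c = U^T v for the coefficients: c = (1/3). The projection is proj_W(v) = U c.
Check: (v - proj_W(v)) · u_1 = 0  (should be 0).
Result: proj_W(v) = (-2/3, -1/3, 1, 2/3).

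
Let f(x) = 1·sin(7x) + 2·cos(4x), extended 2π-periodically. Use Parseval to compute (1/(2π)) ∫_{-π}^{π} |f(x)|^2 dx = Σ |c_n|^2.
Σ |c_n|^2 = 5/2

Expand |f|^2 and use orthogonality of {sin(nx), cos(mx)} on [-π, π]:
  ∫_{-π}^{π} sin(nx)^2 dx = π, ∫ cos(mx)^2 dx = π, and cross terms integrate to 0.
So ∫_{-π}^{π} f(x)^2 dx = 1^2 · π + 2^2 · π = (1 + 4)π.
Divide by 2π: (1 + 4)/2 = 5/2.
By Parseval, this equals Σ |c_n|^2.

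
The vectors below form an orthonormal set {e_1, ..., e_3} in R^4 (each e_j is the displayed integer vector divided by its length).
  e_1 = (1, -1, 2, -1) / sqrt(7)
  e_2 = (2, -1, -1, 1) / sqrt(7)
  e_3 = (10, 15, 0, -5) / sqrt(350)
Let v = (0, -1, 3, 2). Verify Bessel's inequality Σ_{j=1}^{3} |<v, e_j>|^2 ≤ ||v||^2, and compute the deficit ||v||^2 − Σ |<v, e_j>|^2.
Σ |<v, e_j>|^2 = 75/14; ||v||^2 = 14; deficit = 121/14

Write each e_j = u_j / sqrt(<u_j, u_j>) where u_j is the displayed integer vector. Then <v, e_j> = <v, u_j> / sqrt(<u_j, u_j>), so |<v, e_j>|^2 = <v, u_j>^2 / <u_j, u_j>.
Coefficients: <v, e_1> = 5/sqrt(7), <v, e_2> = 0/sqrt(7), <v, e_3> = -25/sqrt(350).
Square and sum: Σ |<v, e_j>|^2 = 75/14.
Compute ||v||^2 = v·v = 14.
Deficit = 14 − 75/14 = 121/14 ≥ 0, confirming Bessel's inequality. (The deficit equals ||v − Σ <v,e_j> e_j||^2, the squared distance from v to span{e_j}.)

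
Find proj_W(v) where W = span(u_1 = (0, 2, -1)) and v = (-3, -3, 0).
proj_W(v) = (0, -12/5, 6/5)

Set up U = [u_1 | ... | u_1] ∈ R^(3×1). The projector onto W = col(U) is P = U (U^T U)^(-1) U^T.
Compute U^T U =
  [5],
and U^T v = (-6).
Solve U^T U · c = U^T v for the coefficients: c = (-6/5). The projection is proj_W(v) = U c.
Check: (v - proj_W(v)) · u_1 = 0  (should be 0).
Result: proj_W(v) = (0, -12/5, 6/5).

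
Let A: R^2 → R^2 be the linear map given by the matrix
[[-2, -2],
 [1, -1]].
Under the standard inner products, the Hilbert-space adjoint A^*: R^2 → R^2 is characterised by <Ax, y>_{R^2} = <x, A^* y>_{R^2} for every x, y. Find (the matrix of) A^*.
A^* = A^T =
[[-2, 1],
 [-2, -1]]

For real matrices with standard dot products, the defining identity <Ax, y> = <x, A^* y> gives (Ax)^T y = x^T (A^*) y, i.e. x^T A^T y = x^T (A^*) y. Since this holds for all x, y, we must have A^* = A^T. Therefore
A^* =
[[-2, 1],
 [-2, -1]].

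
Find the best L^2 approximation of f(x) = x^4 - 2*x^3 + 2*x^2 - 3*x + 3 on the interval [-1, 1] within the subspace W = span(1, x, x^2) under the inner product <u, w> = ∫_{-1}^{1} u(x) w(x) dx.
g(x) = 20*x^2/7 - 21*x/5 + 102/35

The best approximation g ∈ W is the orthogonal projection of f onto W. Writing g = a_0 + a_1 x + a_2 x^2, the coefficients solve the normal equations G · a = b where
  G_{ij} = <φ_i, φ_j> and b_i = <f, φ_i>, with φ_0 = 1, φ_1 = x, φ_2 = x^2.
G =
  [2, 0, 2/3]
  [0, 2/3, 0]
  [2/3, 0, 2/5],
b = (116/15, -14/5, 108/35).
Solving gives a_0 = 102/35, a_1 = -21/5, a_2 = 20/7, so
  g(x) = 20*x^2/7 - 21*x/5 + 102/35.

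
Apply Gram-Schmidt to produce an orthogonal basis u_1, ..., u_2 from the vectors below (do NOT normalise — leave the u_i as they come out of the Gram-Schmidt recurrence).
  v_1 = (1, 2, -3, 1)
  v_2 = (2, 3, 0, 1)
Orthogonal basis:
  u_1 = (1, 2, -3, 1)
  u_2 = (7/5, 9/5, 9/5, 2/5)

Apply the Gram-Schmidt recurrence
  u_1 = v_1
  u_i = v_i − Σ_{j<i} ((v_i · u_j) / (u_j · u_j)) · u_j.

Step by step this gives:
  u_1 = (1, 2, -3, 1)
  u_2 = (7/5, 9/5, 9/5, 2/5)

Orthogonality check:
  u_2 · u_1 = 0 (should be 0)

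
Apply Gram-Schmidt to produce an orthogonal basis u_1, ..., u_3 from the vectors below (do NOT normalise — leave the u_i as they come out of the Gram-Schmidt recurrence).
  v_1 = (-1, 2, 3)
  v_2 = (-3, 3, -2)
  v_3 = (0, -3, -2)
Orthogonal basis:
  u_1 = (-1, 2, 3)
  u_2 = (-39/14, 18/7, -37/14)
  u_3 = (-27/23, -297/299, 81/299)

Apply the Gram-Schmidt recurrence
  u_1 = v_1
  u_i = v_i − Σ_{j<i} ((v_i · u_j) / (u_j · u_j)) · u_j.

Step by step this gives:
  u_1 = (-1, 2, 3)
  u_2 = (-39/14, 18/7, -37/14)
  u_3 = (-27/23, -297/299, 81/299)

Orthogonality check:
  u_2 · u_1 = 0 (should be 0)
  u_3 · u_1 = 0 (should be 0)
  u_3 · u_2 = 0 (should be 0)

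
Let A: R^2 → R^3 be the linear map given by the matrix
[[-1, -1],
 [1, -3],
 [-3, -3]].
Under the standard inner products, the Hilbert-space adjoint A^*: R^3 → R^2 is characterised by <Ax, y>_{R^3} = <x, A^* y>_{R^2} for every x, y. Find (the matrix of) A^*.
A^* = A^T =
[[-1, 1, -3],
 [-1, -3, -3]]

For real matrices with standard dot products, the defining identity <Ax, y> = <x, A^* y> gives (Ax)^T y = x^T (A^*) y, i.e. x^T A^T y = x^T (A^*) y. Since this holds for all x, y, we must have A^* = A^T. Therefore
A^* =
[[-1, 1, -3],
 [-1, -3, -3]].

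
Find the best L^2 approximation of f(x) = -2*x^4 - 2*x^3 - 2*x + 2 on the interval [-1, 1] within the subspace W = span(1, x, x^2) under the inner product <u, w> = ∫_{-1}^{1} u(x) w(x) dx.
g(x) = -12*x^2/7 - 16*x/5 + 76/35

The best approximation g ∈ W is the orthogonal projection of f onto W. Writing g = a_0 + a_1 x + a_2 x^2, the coefficients solve the normal equations G · a = b where
  G_{ij} = <φ_i, φ_j> and b_i = <f, φ_i>, with φ_0 = 1, φ_1 = x, φ_2 = x^2.
G =
  [2, 0, 2/3]
  [0, 2/3, 0]
  [2/3, 0, 2/5],
b = (16/5, -32/15, 16/21).
Solving gives a_0 = 76/35, a_1 = -16/5, a_2 = -12/7, so
  g(x) = -12*x^2/7 - 16*x/5 + 76/35.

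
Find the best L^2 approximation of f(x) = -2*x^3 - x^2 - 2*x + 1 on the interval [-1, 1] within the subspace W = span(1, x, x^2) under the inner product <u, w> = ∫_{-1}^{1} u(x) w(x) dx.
g(x) = -x^2 - 16*x/5 + 1

The best approximation g ∈ W is the orthogonal projection of f onto W. Writing g = a_0 + a_1 x + a_2 x^2, the coefficients solve the normal equations G · a = b where
  G_{ij} = <φ_i, φ_j> and b_i = <f, φ_i>, with φ_0 = 1, φ_1 = x, φ_2 = x^2.
G =
  [2, 0, 2/3]
  [0, 2/3, 0]
  [2/3, 0, 2/5],
b = (4/3, -32/15, 4/15).
Solving gives a_0 = 1, a_1 = -16/5, a_2 = -1, so
  g(x) = -x^2 - 16*x/5 + 1.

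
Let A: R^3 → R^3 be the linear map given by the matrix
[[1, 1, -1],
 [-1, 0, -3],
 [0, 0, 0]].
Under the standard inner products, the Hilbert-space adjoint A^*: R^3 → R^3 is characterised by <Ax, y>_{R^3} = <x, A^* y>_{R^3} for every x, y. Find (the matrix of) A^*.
A^* = A^T =
[[1, -1, 0],
 [1, 0, 0],
 [-1, -3, 0]]

For real matrices with standard dot products, the defining identity <Ax, y> = <x, A^* y> gives (Ax)^T y = x^T (A^*) y, i.e. x^T A^T y = x^T (A^*) y. Since this holds for all x, y, we must have A^* = A^T. Therefore
A^* =
[[1, -1, 0],
 [1, 0, 0],
 [-1, -3, 0]].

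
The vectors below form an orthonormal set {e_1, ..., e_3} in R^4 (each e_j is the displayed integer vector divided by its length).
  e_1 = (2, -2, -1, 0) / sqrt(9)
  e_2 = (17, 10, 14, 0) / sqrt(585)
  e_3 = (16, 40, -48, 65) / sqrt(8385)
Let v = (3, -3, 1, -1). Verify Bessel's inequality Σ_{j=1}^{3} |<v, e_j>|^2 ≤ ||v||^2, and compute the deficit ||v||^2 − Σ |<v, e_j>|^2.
Σ |<v, e_j>|^2 = 2531/129; ||v||^2 = 20; deficit = 49/129

Write each e_j = u_j / sqrt(<u_j, u_j>) where u_j is the displayed integer vector. Then <v, e_j> = <v, u_j> / sqrt(<u_j, u_j>), so |<v, e_j>|^2 = <v, u_j>^2 / <u_j, u_j>.
Coefficients: <v, e_1> = 11/sqrt(9), <v, e_2> = 35/sqrt(585), <v, e_3> = -185/sqrt(8385).
Square and sum: Σ |<v, e_j>|^2 = 2531/129.
Compute ||v||^2 = v·v = 20.
Deficit = 20 − 2531/129 = 49/129 ≥ 0, confirming Bessel's inequality. (The deficit equals ||v − Σ <v,e_j> e_j||^2, the squared distance from v to span{e_j}.)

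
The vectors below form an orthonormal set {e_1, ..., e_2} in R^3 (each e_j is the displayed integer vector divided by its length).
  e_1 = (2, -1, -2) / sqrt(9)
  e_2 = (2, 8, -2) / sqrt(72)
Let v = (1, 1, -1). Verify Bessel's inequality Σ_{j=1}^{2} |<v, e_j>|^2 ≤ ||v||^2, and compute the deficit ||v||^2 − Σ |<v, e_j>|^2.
Σ |<v, e_j>|^2 = 3; ||v||^2 = 3; deficit = 0

Write each e_j = u_j / sqrt(<u_j, u_j>) where u_j is the displayed integer vector. Then <v, e_j> = <v, u_j> / sqrt(<u_j, u_j>), so |<v, e_j>|^2 = <v, u_j>^2 / <u_j, u_j>.
Coefficients: <v, e_1> = 3/sqrt(9), <v, e_2> = 12/sqrt(72).
Square and sum: Σ |<v, e_j>|^2 = 3.
Compute ||v||^2 = v·v = 3.
Deficit = 3 − 3 = 0 ≥ 0, confirming Bessel's inequality. (The deficit equals ||v − Σ <v,e_j> e_j||^2, the squared distance from v to span{e_j}.)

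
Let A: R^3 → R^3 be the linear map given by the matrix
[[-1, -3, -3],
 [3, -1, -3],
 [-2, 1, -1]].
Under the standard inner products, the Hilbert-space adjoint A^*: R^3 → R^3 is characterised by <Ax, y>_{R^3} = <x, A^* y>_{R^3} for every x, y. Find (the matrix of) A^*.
A^* = A^T =
[[-1, 3, -2],
 [-3, -1, 1],
 [-3, -3, -1]]

For real matrices with standard dot products, the defining identity <Ax, y> = <x, A^* y> gives (Ax)^T y = x^T (A^*) y, i.e. x^T A^T y = x^T (A^*) y. Since this holds for all x, y, we must have A^* = A^T. Therefore
A^* =
[[-1, 3, -2],
 [-3, -1, 1],
 [-3, -3, -1]].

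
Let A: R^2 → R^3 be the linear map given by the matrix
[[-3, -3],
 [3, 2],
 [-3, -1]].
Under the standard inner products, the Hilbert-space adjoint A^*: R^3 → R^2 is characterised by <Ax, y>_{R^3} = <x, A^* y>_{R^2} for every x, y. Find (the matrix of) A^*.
A^* = A^T =
[[-3, 3, -3],
 [-3, 2, -1]]

For real matrices with standard dot products, the defining identity <Ax, y> = <x, A^* y> gives (Ax)^T y = x^T (A^*) y, i.e. x^T A^T y = x^T (A^*) y. Since this holds for all x, y, we must have A^* = A^T. Therefore
A^* =
[[-3, 3, -3],
 [-3, 2, -1]].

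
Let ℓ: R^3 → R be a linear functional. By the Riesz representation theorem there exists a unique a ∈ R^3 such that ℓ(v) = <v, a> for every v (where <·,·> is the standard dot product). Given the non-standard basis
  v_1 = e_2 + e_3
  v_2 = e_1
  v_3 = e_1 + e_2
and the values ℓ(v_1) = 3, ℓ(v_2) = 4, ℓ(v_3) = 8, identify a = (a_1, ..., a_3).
a = (4, 4, -1)

Write a = (a_1, ..., a_3) in the standard basis. For each basis vector v_i, ℓ(v_i) = <v_i, a> is a linear equation in the a_j's. Collect the n equations into a matrix system V a = ℓ, where row i of V is v_i (expressed in the standard basis). Since V is invertible (lower-triangular with 1s on the diagonal, up to permutation), solve by back-substitution:
  V =
[[0, 1, 1],
 [1, 0, 0],
 [1, 1, 0]]
  V a = (3, 4, 8)
Solving gives a = (4, 4, -1).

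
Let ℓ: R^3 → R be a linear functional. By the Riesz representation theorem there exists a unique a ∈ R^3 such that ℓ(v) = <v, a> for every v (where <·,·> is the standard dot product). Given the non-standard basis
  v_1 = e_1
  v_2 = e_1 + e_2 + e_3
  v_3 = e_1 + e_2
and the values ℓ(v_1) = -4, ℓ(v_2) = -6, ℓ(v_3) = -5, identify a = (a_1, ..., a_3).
a = (-4, -1, -1)

Write a = (a_1, ..., a_3) in the standard basis. For each basis vector v_i, ℓ(v_i) = <v_i, a> is a linear equation in the a_j's. Collect the n equations into a matrix system V a = ℓ, where row i of V is v_i (expressed in the standard basis). Since V is invertible (lower-triangular with 1s on the diagonal, up to permutation), solve by back-substitution:
  V =
[[1, 0, 0],
 [1, 1, 1],
 [1, 1, 0]]
  V a = (-4, -6, -5)
Solving gives a = (-4, -1, -1).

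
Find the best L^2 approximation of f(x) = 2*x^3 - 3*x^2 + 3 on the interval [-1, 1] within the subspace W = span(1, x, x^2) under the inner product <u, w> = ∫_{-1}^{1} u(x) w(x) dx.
g(x) = -3*x^2 + 6*x/5 + 3

The best approximation g ∈ W is the orthogonal projection of f onto W. Writing g = a_0 + a_1 x + a_2 x^2, the coefficients solve the normal equations G · a = b where
  G_{ij} = <φ_i, φ_j> and b_i = <f, φ_i>, with φ_0 = 1, φ_1 = x, φ_2 = x^2.
G =
  [2, 0, 2/3]
  [0, 2/3, 0]
  [2/3, 0, 2/5],
b = (4, 4/5, 4/5).
Solving gives a_0 = 3, a_1 = 6/5, a_2 = -3, so
  g(x) = -3*x^2 + 6*x/5 + 3.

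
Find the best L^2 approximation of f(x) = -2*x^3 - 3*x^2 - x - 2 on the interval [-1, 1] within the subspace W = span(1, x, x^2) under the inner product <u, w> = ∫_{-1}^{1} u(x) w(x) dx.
g(x) = -3*x^2 - 11*x/5 - 2

The best approximation g ∈ W is the orthogonal projection of f onto W. Writing g = a_0 + a_1 x + a_2 x^2, the coefficients solve the normal equations G · a = b where
  G_{ij} = <φ_i, φ_j> and b_i = <f, φ_i>, with φ_0 = 1, φ_1 = x, φ_2 = x^2.
G =
  [2, 0, 2/3]
  [0, 2/3, 0]
  [2/3, 0, 2/5],
b = (-6, -22/15, -38/15).
Solving gives a_0 = -2, a_1 = -11/5, a_2 = -3, so
  g(x) = -3*x^2 - 11*x/5 - 2.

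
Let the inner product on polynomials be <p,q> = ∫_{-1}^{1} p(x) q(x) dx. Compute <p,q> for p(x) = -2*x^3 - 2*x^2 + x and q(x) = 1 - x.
<p,q> = -6/5

Expand the product: p(x)·q(x) = 2*x^4 - 3*x^2 + x.
∫_{-1}^{1} of each monomial x^k gives [2/(k+1) if k even, 0 if k odd]. Integrating term-by-term (or equivalently evaluating the antiderivative F(x) = 2*x^5/5 - x^3 + x^2/2 at the endpoints):
  F(1) − F(−1) = -1/10 − (11/10) = -6/5.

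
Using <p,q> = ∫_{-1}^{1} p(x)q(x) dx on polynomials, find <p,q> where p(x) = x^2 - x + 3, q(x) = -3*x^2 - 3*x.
<p,q> = -26/5

Expand the product: p(x)·q(x) = -3*x^4 - 6*x^2 - 9*x.
∫_{-1}^{1} of each monomial x^k gives [2/(k+1) if k even, 0 if k odd]. Integrating term-by-term (or equivalently evaluating the antiderivative F(x) = -3*x^5/5 - 2*x^3 - 9*x^2/2 at the endpoints):
  F(1) − F(−1) = -71/10 − (-19/10) = -26/5.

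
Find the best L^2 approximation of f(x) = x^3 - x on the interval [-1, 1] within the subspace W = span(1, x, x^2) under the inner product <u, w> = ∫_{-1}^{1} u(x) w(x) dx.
g(x) = -2*x/5

The best approximation g ∈ W is the orthogonal projection of f onto W. Writing g = a_0 + a_1 x + a_2 x^2, the coefficients solve the normal equations G · a = b where
  G_{ij} = <φ_i, φ_j> and b_i = <f, φ_i>, with φ_0 = 1, φ_1 = x, φ_2 = x^2.
G =
  [2, 0, 2/3]
  [0, 2/3, 0]
  [2/3, 0, 2/5],
b = (0, -4/15, 0).
Solving gives a_0 = 0, a_1 = -2/5, a_2 = 0, so
  g(x) = -2*x/5.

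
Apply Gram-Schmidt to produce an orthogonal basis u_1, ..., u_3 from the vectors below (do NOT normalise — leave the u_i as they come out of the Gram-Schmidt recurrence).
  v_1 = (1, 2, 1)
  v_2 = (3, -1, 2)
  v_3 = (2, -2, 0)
Orthogonal basis:
  u_1 = (1, 2, 1)
  u_2 = (5/2, -2, 3/2)
  u_3 = (8/15, 8/75, -56/75)

Apply the Gram-Schmidt recurrence
  u_1 = v_1
  u_i = v_i − Σ_{j<i} ((v_i · u_j) / (u_j · u_j)) · u_j.

Step by step this gives:
  u_1 = (1, 2, 1)
  u_2 = (5/2, -2, 3/2)
  u_3 = (8/15, 8/75, -56/75)

Orthogonality check:
  u_2 · u_1 = 0 (should be 0)
  u_3 · u_1 = 0 (should be 0)
  u_3 · u_2 = 0 (should be 0)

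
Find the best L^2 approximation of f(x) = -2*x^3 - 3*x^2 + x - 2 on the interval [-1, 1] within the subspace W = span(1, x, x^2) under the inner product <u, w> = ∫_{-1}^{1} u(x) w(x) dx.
g(x) = -3*x^2 - x/5 - 2

The best approximation g ∈ W is the orthogonal projection of f onto W. Writing g = a_0 + a_1 x + a_2 x^2, the coefficients solve the normal equations G · a = b where
  G_{ij} = <φ_i, φ_j> and b_i = <f, φ_i>, with φ_0 = 1, φ_1 = x, φ_2 = x^2.
G =
  [2, 0, 2/3]
  [0, 2/3, 0]
  [2/3, 0, 2/5],
b = (-6, -2/15, -38/15).
Solving gives a_0 = -2, a_1 = -1/5, a_2 = -3, so
  g(x) = -3*x^2 - x/5 - 2.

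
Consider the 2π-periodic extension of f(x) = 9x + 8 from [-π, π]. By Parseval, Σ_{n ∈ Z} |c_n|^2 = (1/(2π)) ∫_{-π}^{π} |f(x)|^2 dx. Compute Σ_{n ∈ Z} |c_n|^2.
Σ |c_n|^2 = 27π^2 + 64

Expand and integrate term by term over [-π, π]:
  ∫ (9x)^2 dx = 81·(2π^3/3); ∫ 2·9·(8)·x dx = 0 (odd integrand); ∫ 8^2 dx = 64·2π.
So (1/(2π)) ∫_{-π}^{π} (9x + 8)^2 dx = 81π^2/3 + 64 = 27π^2 + 64.
Parseval ⇒ Σ |c_n|^2 = 27π^2 + 64.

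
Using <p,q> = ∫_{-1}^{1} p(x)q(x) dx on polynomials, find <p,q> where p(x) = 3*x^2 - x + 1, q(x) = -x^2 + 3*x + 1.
<p,q> = 2/15

Expand the product: p(x)·q(x) = -3*x^4 + 10*x^3 - x^2 + 2*x + 1.
∫_{-1}^{1} of each monomial x^k gives [2/(k+1) if k even, 0 if k odd]. Integrating term-by-term (or equivalently evaluating the antiderivative F(x) = -3*x^5/5 + 5*x^4/2 - x^3/3 + x^2 + x at the endpoints):
  F(1) − F(−1) = 107/30 − (103/30) = 2/15.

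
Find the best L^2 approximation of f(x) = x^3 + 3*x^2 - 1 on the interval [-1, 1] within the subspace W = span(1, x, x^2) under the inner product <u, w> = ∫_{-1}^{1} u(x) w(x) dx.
g(x) = 3*x^2 + 3*x/5 - 1

The best approximation g ∈ W is the orthogonal projection of f onto W. Writing g = a_0 + a_1 x + a_2 x^2, the coefficients solve the normal equations G · a = b where
  G_{ij} = <φ_i, φ_j> and b_i = <f, φ_i>, with φ_0 = 1, φ_1 = x, φ_2 = x^2.
G =
  [2, 0, 2/3]
  [0, 2/3, 0]
  [2/3, 0, 2/5],
b = (0, 2/5, 8/15).
Solving gives a_0 = -1, a_1 = 3/5, a_2 = 3, so
  g(x) = 3*x^2 + 3*x/5 - 1.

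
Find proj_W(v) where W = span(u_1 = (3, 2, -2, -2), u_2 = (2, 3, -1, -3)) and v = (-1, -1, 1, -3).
proj_W(v) = (-1, 1, 1, -1)

Set up U = [u_1 | ... | u_2] ∈ R^(4×2). The projector onto W = col(U) is P = U (U^T U)^(-1) U^T.
Compute U^T U =
  [21, 20]
  [20, 23],
and U^T v = (-1, 3).
Solve U^T U · c = U^T v for the coefficients: c = (-1, 1). The projection is proj_W(v) = U c.
Check: (v - proj_W(v)) · u_1 = 0  (should be 0).
Check: (v - proj_W(v)) · u_2 = 0  (should be 0).
Result: proj_W(v) = (-1, 1, 1, -1).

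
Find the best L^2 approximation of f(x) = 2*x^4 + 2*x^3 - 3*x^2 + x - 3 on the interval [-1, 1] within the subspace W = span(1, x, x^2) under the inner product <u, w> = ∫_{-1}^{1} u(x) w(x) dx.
g(x) = -9*x^2/7 + 11*x/5 - 111/35

The best approximation g ∈ W is the orthogonal projection of f onto W. Writing g = a_0 + a_1 x + a_2 x^2, the coefficients solve the normal equations G · a = b where
  G_{ij} = <φ_i, φ_j> and b_i = <f, φ_i>, with φ_0 = 1, φ_1 = x, φ_2 = x^2.
G =
  [2, 0, 2/3]
  [0, 2/3, 0]
  [2/3, 0, 2/5],
b = (-36/5, 22/15, -92/35).
Solving gives a_0 = -111/35, a_1 = 11/5, a_2 = -9/7, so
  g(x) = -9*x^2/7 + 11*x/5 - 111/35.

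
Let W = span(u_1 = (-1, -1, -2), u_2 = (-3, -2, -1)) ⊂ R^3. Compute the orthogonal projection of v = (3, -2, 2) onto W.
proj_W(v) = (6/5, 1, 7/5)

Set up U = [u_1 | ... | u_2] ∈ R^(3×2). The projector onto W = col(U) is P = U (U^T U)^(-1) U^T.
Compute U^T U =
  [6, 7]
  [7, 14],
and U^T v = (-5, -7).
Solve U^T U · c = U^T v for the coefficients: c = (-3/5, -1/5). The projection is proj_W(v) = U c.
Check: (v - proj_W(v)) · u_1 = 0  (should be 0).
Check: (v - proj_W(v)) · u_2 = 0  (should be 0).
Result: proj_W(v) = (6/5, 1, 7/5).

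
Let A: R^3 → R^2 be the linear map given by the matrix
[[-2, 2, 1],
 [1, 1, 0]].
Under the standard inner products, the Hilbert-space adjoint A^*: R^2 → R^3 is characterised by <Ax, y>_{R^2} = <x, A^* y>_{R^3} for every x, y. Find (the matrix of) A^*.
A^* = A^T =
[[-2, 1],
 [2, 1],
 [1, 0]]

For real matrices with standard dot products, the defining identity <Ax, y> = <x, A^* y> gives (Ax)^T y = x^T (A^*) y, i.e. x^T A^T y = x^T (A^*) y. Since this holds for all x, y, we must have A^* = A^T. Therefore
A^* =
[[-2, 1],
 [2, 1],
 [1, 0]].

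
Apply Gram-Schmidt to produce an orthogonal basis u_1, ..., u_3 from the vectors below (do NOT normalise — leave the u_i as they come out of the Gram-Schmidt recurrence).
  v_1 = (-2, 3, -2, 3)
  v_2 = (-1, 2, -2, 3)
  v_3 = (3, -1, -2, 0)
Orthogonal basis:
  u_1 = (-2, 3, -2, 3)
  u_2 = (8/13, -11/26, -5/13, 15/26)
  u_3 = (22/27, 22/27, -34/27, -10/9)

Apply the Gram-Schmidt recurrence
  u_1 = v_1
  u_i = v_i − Σ_{j<i} ((v_i · u_j) / (u_j · u_j)) · u_j.

Step by step this gives:
  u_1 = (-2, 3, -2, 3)
  u_2 = (8/13, -11/26, -5/13, 15/26)
  u_3 = (22/27, 22/27, -34/27, -10/9)

Orthogonality check:
  u_2 · u_1 = 0 (should be 0)
  u_3 · u_1 = 0 (should be 0)
  u_3 · u_2 = 0 (should be 0)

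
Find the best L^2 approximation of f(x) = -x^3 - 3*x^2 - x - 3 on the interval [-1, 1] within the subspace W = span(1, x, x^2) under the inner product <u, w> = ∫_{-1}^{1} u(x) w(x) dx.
g(x) = -3*x^2 - 8*x/5 - 3

The best approximation g ∈ W is the orthogonal projection of f onto W. Writing g = a_0 + a_1 x + a_2 x^2, the coefficients solve the normal equations G · a = b where
  G_{ij} = <φ_i, φ_j> and b_i = <f, φ_i>, with φ_0 = 1, φ_1 = x, φ_2 = x^2.
G =
  [2, 0, 2/3]
  [0, 2/3, 0]
  [2/3, 0, 2/5],
b = (-8, -16/15, -16/5).
Solving gives a_0 = -3, a_1 = -8/5, a_2 = -3, so
  g(x) = -3*x^2 - 8*x/5 - 3.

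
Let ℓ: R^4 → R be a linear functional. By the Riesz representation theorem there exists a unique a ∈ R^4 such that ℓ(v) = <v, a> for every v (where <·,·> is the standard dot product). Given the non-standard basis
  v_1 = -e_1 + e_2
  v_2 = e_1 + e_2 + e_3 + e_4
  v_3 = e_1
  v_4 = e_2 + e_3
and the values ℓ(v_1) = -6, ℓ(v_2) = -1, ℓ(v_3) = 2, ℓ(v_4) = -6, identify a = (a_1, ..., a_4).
a = (2, -4, -2, 3)

Write a = (a_1, ..., a_4) in the standard basis. For each basis vector v_i, ℓ(v_i) = <v_i, a> is a linear equation in the a_j's. Collect the n equations into a matrix system V a = ℓ, where row i of V is v_i (expressed in the standard basis). Since V is invertible (lower-triangular with 1s on the diagonal, up to permutation), solve by back-substitution:
  V =
[[-1, 1, 0, 0],
 [1, 1, 1, 1],
 [1, 0, 0, 0],
 [0, 1, 1, 0]]
  V a = (-6, -1, 2, -6)
Solving gives a = (2, -4, -2, 3).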